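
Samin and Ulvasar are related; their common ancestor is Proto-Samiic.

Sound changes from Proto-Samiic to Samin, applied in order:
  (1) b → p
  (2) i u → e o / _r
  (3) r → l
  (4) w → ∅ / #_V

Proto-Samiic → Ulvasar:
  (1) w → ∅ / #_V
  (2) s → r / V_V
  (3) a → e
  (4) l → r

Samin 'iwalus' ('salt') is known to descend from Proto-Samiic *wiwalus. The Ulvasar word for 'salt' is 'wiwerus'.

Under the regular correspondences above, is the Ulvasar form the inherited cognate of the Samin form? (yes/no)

no

Derive the expected Ulvasar reflex of *wiwalus:
Ulvasar: *wiwalus > iwalus > iwelus > iwerus  (by glide loss, vowel merger, unconditioned shift)
The regular Ulvasar reflex would be 'iwerus', but the attested form is 'wiwerus'. The correspondence is irregular, so they are not cognates (the Ulvasar form has a different source).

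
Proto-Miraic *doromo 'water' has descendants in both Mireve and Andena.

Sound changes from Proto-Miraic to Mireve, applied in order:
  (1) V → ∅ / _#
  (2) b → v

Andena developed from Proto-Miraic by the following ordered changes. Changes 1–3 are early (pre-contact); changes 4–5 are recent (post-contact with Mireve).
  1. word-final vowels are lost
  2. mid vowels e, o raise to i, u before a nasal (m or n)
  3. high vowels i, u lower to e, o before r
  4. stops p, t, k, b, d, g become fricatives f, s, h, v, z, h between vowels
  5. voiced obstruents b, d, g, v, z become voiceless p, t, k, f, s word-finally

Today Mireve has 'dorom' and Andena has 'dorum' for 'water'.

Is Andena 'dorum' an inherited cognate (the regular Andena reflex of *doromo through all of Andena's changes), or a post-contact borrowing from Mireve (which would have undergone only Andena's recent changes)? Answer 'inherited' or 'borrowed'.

If inherited, *doromo would pass through all of Andena's changes:
Andena: *doromo
  doromo → dorom   [apocope]
  dorom → dorum   [pre-nasal raising]
  dorum (rule 3 does not apply)
  dorum (rule 4 does not apply)
  dorum (rule 5 does not apply)
  giving Andena dorum.
If borrowed from Mireve 'dorom' after the early changes, it would undergo only the recent ones:
  rule 4 (intervocalic lenition): no change (dorom)
  rule 5 (final devoicing): no change (dorom)
  ⇒ as a loan: dorom
Andena 'dorum' matches the inherited outcome exactly, so it is an inherited cognate, not a loan.

inherited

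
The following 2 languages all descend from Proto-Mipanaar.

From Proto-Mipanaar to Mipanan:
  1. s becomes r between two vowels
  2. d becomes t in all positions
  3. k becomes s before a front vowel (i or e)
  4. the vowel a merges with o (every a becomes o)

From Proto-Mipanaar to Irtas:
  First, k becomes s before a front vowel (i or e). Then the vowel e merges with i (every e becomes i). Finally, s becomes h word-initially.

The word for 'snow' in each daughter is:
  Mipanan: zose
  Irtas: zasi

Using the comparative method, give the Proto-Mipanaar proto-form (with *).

Position 4: Mipanan has e, Irtas has i. Mipanan preserves e here (none of its changes turn any other segment into e), so the proto-segment is *e.
Position 2: Mipanan has o, Irtas has a. Irtas preserves a here (none of its changes turn any other segment into a), so the proto-segment is *a.
Continuing position by position gives *zake; check it forward:
Mipanan: *zake > zase > zose  (by palatalisation, vowel merger)
Irtas: *zake
  zake → zase   [palatalisation]
  zase → zasi   [vowel merger]
  zasi (rule 3 does not apply)
  giving Irtas zasi.
No other proto-form is consistent with every reflex, so the reconstruction is *zake.

*zake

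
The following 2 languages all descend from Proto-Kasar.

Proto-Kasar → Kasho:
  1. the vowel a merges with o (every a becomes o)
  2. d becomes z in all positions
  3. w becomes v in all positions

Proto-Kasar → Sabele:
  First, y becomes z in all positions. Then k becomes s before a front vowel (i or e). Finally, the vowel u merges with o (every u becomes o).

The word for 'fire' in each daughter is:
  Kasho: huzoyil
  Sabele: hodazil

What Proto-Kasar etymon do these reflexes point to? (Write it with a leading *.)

*hudayil

Position 3: Kasho has z, Sabele has d. Sabele preserves d here (none of its changes turn any other segment into d), so the proto-segment is *d.
Position 5: Kasho has y, Sabele has z. Kasho preserves y here (none of its changes turn any other segment into y), so the proto-segment is *y.
This points to *hudayil. Verify forward in each daughter:
Kasho: *hudayil
  hudayil → hudoyil   [vowel merger]
  hudoyil → huzoyil   [unconditioned shift]
  huzoyil (rule 3 does not apply)
  giving Kasho huzoyil.
Sabele: start from *hudayil.
  rule 1 (unconditioned shift): hudayil → hudazil
  rule 2: no change — hudazil
  rule 3 (vowel merger): hudazil → hodazil
  ⇒ Sabele hodazil
*hudayil is the unique common source.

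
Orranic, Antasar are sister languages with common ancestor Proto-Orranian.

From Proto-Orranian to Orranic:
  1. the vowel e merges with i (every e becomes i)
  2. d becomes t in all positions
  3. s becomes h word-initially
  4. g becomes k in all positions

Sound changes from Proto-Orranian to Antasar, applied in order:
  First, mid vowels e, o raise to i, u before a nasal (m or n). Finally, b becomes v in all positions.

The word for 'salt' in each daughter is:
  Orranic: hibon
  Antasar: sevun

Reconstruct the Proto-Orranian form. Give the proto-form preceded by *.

*sebon

Position 4: Orranic has o, Antasar has u. Orranic preserves o here (none of its changes turn any other segment into o), so the proto-segment is *o.
Position 1: Orranic has h, Antasar has s. Antasar preserves s here (none of its changes turn any other segment into s), so the proto-segment is *s.
Continuing position by position gives *sebon; check it forward:
Orranic: *sebon
  sebon → sibon   [vowel merger]
  sibon (rule 2 does not apply)
  sibon → hibon   [debuccalisation]
  hibon (rule 4 does not apply)
  giving Orranic hibon.
Antasar: *sebon > sebun > sevun  (by pre-nasal raising, unconditioned shift)
Only *sebon yields all of Orranic hibon, Antasar sevun.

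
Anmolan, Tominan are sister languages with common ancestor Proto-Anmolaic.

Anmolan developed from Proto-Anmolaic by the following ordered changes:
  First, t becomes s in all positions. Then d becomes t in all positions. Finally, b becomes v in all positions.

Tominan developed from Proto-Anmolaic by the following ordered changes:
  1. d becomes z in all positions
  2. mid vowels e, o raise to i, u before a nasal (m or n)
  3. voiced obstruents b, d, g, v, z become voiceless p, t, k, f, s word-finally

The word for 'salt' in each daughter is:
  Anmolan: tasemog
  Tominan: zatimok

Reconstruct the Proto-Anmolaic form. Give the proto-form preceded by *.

Position 3: Anmolan has s, Tominan has t. Tominan preserves t here (none of its changes turn any other segment into t), so the proto-segment is *t.
Position 7: Anmolan has g, Tominan has k. Anmolan preserves g here (none of its changes turn any other segment into g), so the proto-segment is *g.
Position 4: Anmolan has e, Tominan has i. Anmolan preserves e here (none of its changes turn any other segment into e), so the proto-segment is *e.
Continuing position by position gives *datemog; check it forward:
Anmolan: start from *datemog.
  rule 1 (unconditioned shift): datemog → dasemog
  rule 2 (unconditioned shift): dasemog → tasemog
  rule 3: no change — tasemog
  ⇒ Anmolan tasemog
Tominan: start from *datemog.
  rule 1 (unconditioned shift): datemog → zatemog
  rule 2 (pre-nasal raising): zatemog → zatimog
  rule 3 (final devoicing): zatimog → zatimok
  ⇒ Tominan zatimok
*datemog is the unique common source.

*datemog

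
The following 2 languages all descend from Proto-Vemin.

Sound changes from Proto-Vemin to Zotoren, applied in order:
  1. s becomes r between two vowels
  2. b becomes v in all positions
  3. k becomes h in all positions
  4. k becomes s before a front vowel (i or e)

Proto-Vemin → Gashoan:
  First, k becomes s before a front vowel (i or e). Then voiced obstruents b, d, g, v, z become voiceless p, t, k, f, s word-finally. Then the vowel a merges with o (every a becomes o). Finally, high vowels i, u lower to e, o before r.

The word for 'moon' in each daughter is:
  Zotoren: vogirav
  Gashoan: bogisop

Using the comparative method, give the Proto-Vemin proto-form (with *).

Position 6: Zotoren has a, Gashoan has o. Zotoren preserves a here (none of its changes turn any other segment into a), so the proto-segment is *a.
Position 7: Zotoren has v, Gashoan has p. Taking the neighbouring segments as reconstructed: Zotoren v could go back to *b or *v; Gashoan p could go back to *p or *b — the one source consistent with every daughter is *b.
Position 5: Zotoren has r, Gashoan has s. Taking the neighbouring segments as reconstructed: Zotoren r could go back to *s or *r; Gashoan s can only go back to *s — the one source consistent with every daughter is *s.
Verify the candidate proto-form against each daughter:
Zotoren: *bogisab > bogirab > vogirav  (by rhotacism, unconditioned shift)
Gashoan: *bogisab
  bogisab (rule 1 does not apply)
  bogisab → bogisap   [final devoicing]
  bogisap → bogisop   [vowel merger]
  bogisop (rule 4 does not apply)
  giving Gashoan bogisop.
*bogisab is the unique common source.

*bogisab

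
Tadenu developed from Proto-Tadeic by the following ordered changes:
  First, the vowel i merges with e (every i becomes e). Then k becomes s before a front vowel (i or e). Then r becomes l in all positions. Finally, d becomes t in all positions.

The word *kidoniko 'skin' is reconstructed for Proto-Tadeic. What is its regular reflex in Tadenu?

Tadenu: *kidoniko > kedoneko > sedoneko > setoneko  (by vowel merger, palatalisation, unconditioned shift)

setoneko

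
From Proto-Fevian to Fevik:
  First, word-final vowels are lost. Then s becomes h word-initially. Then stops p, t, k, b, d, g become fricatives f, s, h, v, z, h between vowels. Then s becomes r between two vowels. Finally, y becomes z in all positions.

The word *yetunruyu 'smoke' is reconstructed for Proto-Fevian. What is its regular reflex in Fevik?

Fevik: *yetunruyu
  yetunruyu → yetunruy   [apocope]
  yetunruy (rule 2 does not apply)
  yetunruy → yesunruy   [intervocalic lenition]
  yesunruy → yerunruy   [rhotacism]
  yerunruy → zerunruz   [unconditioned shift]
  giving Fevik zerunruz.

zerunruz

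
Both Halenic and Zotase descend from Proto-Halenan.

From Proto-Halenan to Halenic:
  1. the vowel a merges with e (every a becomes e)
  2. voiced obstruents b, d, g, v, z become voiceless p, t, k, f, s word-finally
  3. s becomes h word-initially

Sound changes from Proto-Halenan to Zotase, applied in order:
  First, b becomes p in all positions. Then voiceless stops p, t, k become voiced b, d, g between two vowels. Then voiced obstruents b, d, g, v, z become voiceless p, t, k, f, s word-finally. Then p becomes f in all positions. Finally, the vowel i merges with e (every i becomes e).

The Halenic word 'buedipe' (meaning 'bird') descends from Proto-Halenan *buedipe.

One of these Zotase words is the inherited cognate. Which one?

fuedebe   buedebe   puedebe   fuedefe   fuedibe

fuedebe

Zotase: start from *buedipe.
  rule 1 (unconditioned shift): buedipe → puedipe
  rule 2 (intervocalic voicing): puedipe → puedibe
  rule 3: no change — puedibe
  rule 4 (unconditioned shift): puedibe → fuedibe
  rule 5 (vowel merger): fuedibe → fuedebe
  ⇒ Zotase fuedebe
The other candidates each miss or misapply at least one Zotase change.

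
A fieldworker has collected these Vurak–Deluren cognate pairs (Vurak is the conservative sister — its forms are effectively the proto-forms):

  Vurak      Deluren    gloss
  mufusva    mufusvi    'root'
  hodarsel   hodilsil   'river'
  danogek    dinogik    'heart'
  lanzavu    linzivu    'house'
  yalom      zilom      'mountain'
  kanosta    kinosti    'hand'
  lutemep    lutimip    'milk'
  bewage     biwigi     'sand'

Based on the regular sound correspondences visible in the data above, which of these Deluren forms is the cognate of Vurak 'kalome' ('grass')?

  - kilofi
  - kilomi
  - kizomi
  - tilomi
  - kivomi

kilomi

yalom ~ zilom, bewage ~ biwigi — Vurak a corresponds to Deluren i after a consonant, before a consonant other than r, m, n, p, b, f, v.
bewage ~ biwigi — Vurak e corresponds to Deluren i word-finally.
Applying these to Vurak 'kalome':
  kalome → kilome   (a→i after a consonant, before a consonant other than r, m, n, p, b, f, v)
  kilome → kilomi   (e→i word-finally)
So the Deluren cognate is 'kilomi'.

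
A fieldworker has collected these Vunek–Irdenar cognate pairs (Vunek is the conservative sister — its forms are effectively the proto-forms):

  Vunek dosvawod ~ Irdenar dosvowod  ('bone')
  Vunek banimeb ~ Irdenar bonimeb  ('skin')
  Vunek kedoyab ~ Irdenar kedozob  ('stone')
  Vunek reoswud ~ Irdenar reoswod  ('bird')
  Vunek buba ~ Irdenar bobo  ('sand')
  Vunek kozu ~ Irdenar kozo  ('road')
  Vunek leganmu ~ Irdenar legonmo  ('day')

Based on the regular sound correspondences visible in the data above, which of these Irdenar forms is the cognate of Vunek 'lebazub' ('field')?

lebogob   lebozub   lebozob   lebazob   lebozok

dosvawod ~ dosvowod — Vunek a corresponds to Irdenar o after a consonant, before a consonant other than r, m, n, p, b, f, v.
buba ~ bobo — Vunek u corresponds to Irdenar o after a consonant, before a labial obstruent.
Applying these to Vunek 'lebazub':
  lebazub → lebozub   (a→o after a consonant, before a consonant other than r, m, n, p, b, f, v)
  lebozub → lebozob   (u→o after a consonant, before a labial obstruent)
So the Irdenar cognate is 'lebozob'.

lebozob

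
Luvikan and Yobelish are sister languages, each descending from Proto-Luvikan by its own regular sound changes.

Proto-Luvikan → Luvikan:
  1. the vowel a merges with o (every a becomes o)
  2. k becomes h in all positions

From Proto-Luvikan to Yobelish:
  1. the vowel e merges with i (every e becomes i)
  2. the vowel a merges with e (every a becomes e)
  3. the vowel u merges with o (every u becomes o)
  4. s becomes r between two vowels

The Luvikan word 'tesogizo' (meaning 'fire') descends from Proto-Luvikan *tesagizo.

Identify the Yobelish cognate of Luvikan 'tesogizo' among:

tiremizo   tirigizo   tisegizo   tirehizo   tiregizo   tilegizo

tiregizo

Yobelish: *tesagizo
  tesagizo → tisagizo   [vowel merger]
  tisagizo → tisegizo   [vowel merger]
  tisegizo (rule 3 does not apply)
  tisegizo → tiregizo   [rhotacism]
  giving Yobelish tiregizo.
Among the options, 'tiregizo' alone shows every Yobelish change applied in order.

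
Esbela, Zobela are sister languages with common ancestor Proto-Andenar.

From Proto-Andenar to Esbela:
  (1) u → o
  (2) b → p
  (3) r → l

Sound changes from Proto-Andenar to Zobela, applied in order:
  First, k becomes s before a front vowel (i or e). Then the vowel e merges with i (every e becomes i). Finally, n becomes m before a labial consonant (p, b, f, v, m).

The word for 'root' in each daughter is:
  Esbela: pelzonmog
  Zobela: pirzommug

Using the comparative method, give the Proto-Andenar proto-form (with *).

Position 2: Esbela has e, Zobela has i. Esbela preserves e here (none of its changes turn any other segment into e), so the proto-segment is *e.
Position 8: Esbela has o, Zobela has u. Zobela preserves u here (none of its changes turn any other segment into u), so the proto-segment is *u.
Position 6: Esbela has n, Zobela has m. Esbela preserves n here (none of its changes turn any other segment into n), so the proto-segment is *n.
This points to *perzonmug. Verify forward in each daughter:
Esbela: start from *perzonmug.
  rule 1 (vowel merger): perzonmug → perzonmog
  rule 2: no change — perzonmog
  rule 3 (unconditioned shift): perzonmog → pelzonmog
  ⇒ Esbela pelzonmog
Zobela: start from *perzonmug.
  rule 1: no change — perzonmug
  rule 2 (vowel merger): perzonmug → pirzonmug
  rule 3 (nasal place assimilation): pirzonmug → pirzommug
  ⇒ Zobela pirzommug
No other proto-form is consistent with every reflex, so the reconstruction is *perzonmug.

*perzonmug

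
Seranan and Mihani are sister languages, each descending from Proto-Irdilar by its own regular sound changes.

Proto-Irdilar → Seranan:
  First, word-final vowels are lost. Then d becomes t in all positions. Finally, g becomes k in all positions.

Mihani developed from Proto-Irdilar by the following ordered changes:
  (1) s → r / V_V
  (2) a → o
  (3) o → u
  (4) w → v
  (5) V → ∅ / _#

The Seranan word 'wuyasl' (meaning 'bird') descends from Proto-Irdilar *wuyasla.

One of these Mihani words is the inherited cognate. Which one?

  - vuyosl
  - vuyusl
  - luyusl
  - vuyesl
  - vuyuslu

vuyusl

Mihani: *wuyasla > wuyoslo > wuyuslu > vuyuslu > vuyusl  (by vowel merger, vowel merger, unconditioned shift, apocope)
Among the options, 'vuyusl' alone shows every Mihani change applied in order.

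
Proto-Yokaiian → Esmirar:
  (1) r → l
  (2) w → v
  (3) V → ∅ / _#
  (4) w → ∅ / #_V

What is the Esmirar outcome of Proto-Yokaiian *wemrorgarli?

vemlolgall

Esmirar: *wemrorgarli > wemlolgalli > vemlolgalli > vemlolgall  (by unconditioned shift, unconditioned shift, apocope)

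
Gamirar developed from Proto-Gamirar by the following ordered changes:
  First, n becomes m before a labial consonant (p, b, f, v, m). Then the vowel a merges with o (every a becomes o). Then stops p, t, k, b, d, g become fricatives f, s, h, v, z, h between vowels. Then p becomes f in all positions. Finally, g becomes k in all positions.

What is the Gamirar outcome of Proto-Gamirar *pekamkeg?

fehomkek

Gamirar: *pekamkeg > pekomkeg > pehomkeg > fehomkeg > fehomkek  (by vowel merger, intervocalic lenition, unconditioned shift, unconditioned shift)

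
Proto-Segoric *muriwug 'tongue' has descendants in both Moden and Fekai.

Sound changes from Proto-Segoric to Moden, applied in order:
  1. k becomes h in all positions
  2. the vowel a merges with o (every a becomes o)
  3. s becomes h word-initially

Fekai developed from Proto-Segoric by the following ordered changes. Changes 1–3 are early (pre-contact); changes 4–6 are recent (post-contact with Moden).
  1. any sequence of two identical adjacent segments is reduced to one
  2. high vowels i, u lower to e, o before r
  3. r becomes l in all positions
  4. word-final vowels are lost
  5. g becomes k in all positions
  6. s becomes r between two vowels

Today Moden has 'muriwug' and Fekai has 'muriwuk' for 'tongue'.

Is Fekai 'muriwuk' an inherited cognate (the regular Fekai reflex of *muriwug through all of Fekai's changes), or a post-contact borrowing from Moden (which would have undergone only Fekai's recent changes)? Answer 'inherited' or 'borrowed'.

borrowed

If inherited, *muriwug would pass through all of Fekai's changes:
Fekai: *muriwug
  muriwug (rule 1 does not apply)
  muriwug → moriwug   [pre-rhotic lowering]
  moriwug → moliwug   [unconditioned shift]
  moliwug (rule 4 does not apply)
  moliwug → moliwuk   [unconditioned shift]
  moliwuk (rule 6 does not apply)
  giving Fekai moliwuk.
If borrowed from Moden 'muriwug' after the early changes, it would undergo only the recent ones:
  rule 4 (apocope): no change (muriwug)
  rule 5 (unconditioned shift): muriwug → muriwuk
  rule 6 (rhotacism): no change (muriwuk)
  ⇒ as a loan: muriwuk
Fekai 'muriwuk' matches the loan outcome 'muriwuk', not the inherited 'moliwuk' — it skipped the early Fekai changes, so it was borrowed from Moden.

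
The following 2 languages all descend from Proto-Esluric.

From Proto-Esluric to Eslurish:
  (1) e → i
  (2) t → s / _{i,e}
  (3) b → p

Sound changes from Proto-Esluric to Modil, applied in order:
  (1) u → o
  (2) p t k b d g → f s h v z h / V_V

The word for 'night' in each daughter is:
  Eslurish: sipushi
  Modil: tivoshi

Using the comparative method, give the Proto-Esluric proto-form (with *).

*tibushi

Position 1: Eslurish has s, Modil has t. Modil preserves t here (none of its changes turn any other segment into t), so the proto-segment is *t.
Position 3: Eslurish has p, Modil has v. Taking the neighbouring segments as reconstructed: Eslurish p could go back to *p or *b; Modil v could go back to *b or *v — the one source consistent with every daughter is *b.
This points to *tibushi. Verify forward in each daughter:
Eslurish: *tibushi
  tibushi (rule 1 does not apply)
  tibushi → sibushi   [palatalisation]
  sibushi → sipushi   [unconditioned shift]
  giving Eslurish sipushi.
Modil: start from *tibushi.
  rule 1 (vowel merger): tibushi → tiboshi
  rule 2 (intervocalic lenition): tiboshi → tivoshi
  ⇒ Modil tivoshi
No other proto-form is consistent with every reflex, so the reconstruction is *tibushi.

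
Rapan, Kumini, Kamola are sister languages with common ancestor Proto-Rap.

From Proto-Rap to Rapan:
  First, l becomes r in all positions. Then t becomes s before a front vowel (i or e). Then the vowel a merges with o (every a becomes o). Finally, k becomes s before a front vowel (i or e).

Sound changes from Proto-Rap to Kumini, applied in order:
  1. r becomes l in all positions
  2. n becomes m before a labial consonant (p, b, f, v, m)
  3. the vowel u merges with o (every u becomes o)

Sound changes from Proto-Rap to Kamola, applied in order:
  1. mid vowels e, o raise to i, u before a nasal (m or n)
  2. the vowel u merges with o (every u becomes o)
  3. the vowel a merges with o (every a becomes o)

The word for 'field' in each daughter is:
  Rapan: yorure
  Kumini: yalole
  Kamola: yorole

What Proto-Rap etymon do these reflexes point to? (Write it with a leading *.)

*yarule

Position 5: Rapan has r, Kumini has l, Kamola has l. Kamola preserves l here (none of its changes turn any other segment into l), so the proto-segment is *l.
Position 3: Rapan has r, Kumini has l, Kamola has r. Kamola preserves r here (none of its changes turn any other segment into r), so the proto-segment is *r.
Verify the candidate proto-form against each daughter:
Rapan: start from *yarule.
  rule 1 (unconditioned shift): yarule → yarure
  rule 2: no change — yarure
  rule 3 (vowel merger): yarure → yorure
  rule 4: no change — yorure
  ⇒ Rapan yorure
Kumini: *yarule > yalule > yalole  (by unconditioned shift, vowel merger)
Kamola: *yarule
  yarule (rule 1 does not apply)
  yarule → yarole   [vowel merger]
  yarole → yorole   [vowel merger]
  giving Kamola yorole.
*yarule is the unique common source.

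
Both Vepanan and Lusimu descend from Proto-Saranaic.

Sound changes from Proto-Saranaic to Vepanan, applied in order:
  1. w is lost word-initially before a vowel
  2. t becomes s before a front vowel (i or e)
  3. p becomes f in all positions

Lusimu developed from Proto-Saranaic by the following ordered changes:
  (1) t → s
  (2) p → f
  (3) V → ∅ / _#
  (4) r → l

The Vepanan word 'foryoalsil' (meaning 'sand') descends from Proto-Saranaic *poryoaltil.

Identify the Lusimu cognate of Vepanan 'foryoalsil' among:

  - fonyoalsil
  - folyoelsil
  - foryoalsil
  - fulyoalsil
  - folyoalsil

Lusimu: *poryoaltil
  poryoaltil → poryoalsil   [unconditioned shift]
  poryoalsil → foryoalsil   [unconditioned shift]
  foryoalsil (rule 3 does not apply)
  foryoalsil → folyoalsil   [unconditioned shift]
  giving Lusimu folyoalsil.

folyoalsil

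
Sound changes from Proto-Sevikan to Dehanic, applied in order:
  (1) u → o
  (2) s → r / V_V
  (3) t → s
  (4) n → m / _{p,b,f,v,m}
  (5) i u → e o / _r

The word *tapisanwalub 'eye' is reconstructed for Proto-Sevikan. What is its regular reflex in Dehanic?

Dehanic: start from *tapisanwalub.
  rule 1 (vowel merger): tapisanwalub → tapisanwalob
  rule 2 (rhotacism): tapisanwalob → tapiranwalob
  rule 3 (unconditioned shift): tapiranwalob → sapiranwalob
  rule 4: no change — sapiranwalob
  rule 5 (pre-rhotic lowering): sapiranwalob → saperanwalob
  ⇒ Dehanic saperanwalob

saperanwalob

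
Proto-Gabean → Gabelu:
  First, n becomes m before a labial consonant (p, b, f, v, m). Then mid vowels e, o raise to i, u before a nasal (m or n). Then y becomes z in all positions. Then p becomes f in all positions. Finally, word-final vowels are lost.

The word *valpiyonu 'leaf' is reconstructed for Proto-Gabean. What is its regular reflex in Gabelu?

Gabelu: start from *valpiyonu.
  rule 1: no change — valpiyonu
  rule 2 (pre-nasal raising): valpiyonu → valpiyunu
  rule 3 (unconditioned shift): valpiyunu → valpizunu
  rule 4 (unconditioned shift): valpizunu → valfizunu
  rule 5 (apocope): valfizunu → valfizun
  ⇒ Gabelu valfizun

valfizun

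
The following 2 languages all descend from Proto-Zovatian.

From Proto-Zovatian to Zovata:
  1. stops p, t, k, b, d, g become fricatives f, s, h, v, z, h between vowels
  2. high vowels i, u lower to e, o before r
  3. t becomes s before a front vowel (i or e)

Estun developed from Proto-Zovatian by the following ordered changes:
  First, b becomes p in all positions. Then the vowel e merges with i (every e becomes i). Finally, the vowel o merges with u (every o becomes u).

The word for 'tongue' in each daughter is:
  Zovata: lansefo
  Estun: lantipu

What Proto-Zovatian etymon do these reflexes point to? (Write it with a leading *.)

*lantepo

Position 5: Zovata has e, Estun has i. Taking the neighbouring segments as reconstructed: Zovata e can only go back to *e; Estun i could go back to *e or *i — the one source consistent with every daughter is *e.
Position 6: Zovata has f, Estun has p. Taking the neighbouring segments as reconstructed: Zovata f could go back to *p or *f; Estun p could go back to *p or *b — the one source consistent with every daughter is *p.
This points to *lantepo. Verify forward in each daughter:
Zovata: *lantepo
  lantepo → lantefo   [intervocalic lenition]
  lantefo (rule 2 does not apply)
  lantefo → lansefo   [palatalisation]
  giving Zovata lansefo.
Estun: start from *lantepo.
  rule 1: no change — lantepo
  rule 2 (vowel merger): lantepo → lantipo
  rule 3 (vowel merger): lantipo → lantipu
  ⇒ Estun lantipu
No other proto-form is consistent with every reflex, so the reconstruction is *lantepo.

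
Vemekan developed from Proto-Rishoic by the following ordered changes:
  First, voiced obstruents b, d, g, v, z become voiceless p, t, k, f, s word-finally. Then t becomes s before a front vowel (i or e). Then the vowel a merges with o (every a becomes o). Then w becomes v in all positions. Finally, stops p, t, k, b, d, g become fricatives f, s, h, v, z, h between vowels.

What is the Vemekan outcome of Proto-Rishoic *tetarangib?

Vemekan: *tetarangib > tetarangip > setarangip > setorongip > sesorongip  (by final devoicing, palatalisation, vowel merger, intervocalic lenition)

sesorongip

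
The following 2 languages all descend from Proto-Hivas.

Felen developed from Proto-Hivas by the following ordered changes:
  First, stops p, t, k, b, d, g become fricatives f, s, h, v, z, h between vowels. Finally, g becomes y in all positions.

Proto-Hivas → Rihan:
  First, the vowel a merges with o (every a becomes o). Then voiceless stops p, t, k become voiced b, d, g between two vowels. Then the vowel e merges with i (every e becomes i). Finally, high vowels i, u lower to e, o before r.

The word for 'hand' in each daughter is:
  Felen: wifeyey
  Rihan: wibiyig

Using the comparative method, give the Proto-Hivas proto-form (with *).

Position 7: Felen has y, Rihan has g. Taking the neighbouring segments as reconstructed: Felen y could go back to *g or *y; Rihan g can only go back to *g — the one source consistent with every daughter is *g.
Position 4: Felen has e, Rihan has i. Felen preserves e here (none of its changes turn any other segment into e), so the proto-segment is *e.
Position 6: Felen has e, Rihan has i. Felen preserves e here (none of its changes turn any other segment into e), so the proto-segment is *e.
Continuing position by position gives *wipeyeg; check it forward:
Felen: start from *wipeyeg.
  rule 1 (intervocalic lenition): wipeyeg → wifeyeg
  rule 2 (unconditioned shift): wifeyeg → wifeyey
  ⇒ Felen wifeyey
Rihan: *wipeyeg > wibeyeg > wibiyig  (by intervocalic voicing, vowel merger)
*wipeyeg is the unique common source.

*wipeyeg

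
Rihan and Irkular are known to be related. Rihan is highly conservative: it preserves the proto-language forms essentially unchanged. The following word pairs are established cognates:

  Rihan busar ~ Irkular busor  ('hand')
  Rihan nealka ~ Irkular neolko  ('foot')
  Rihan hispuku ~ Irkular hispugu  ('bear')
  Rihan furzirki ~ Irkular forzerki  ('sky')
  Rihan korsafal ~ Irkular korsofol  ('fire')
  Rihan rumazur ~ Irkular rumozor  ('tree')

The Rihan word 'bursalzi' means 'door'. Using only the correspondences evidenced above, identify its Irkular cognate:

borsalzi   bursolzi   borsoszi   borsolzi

furzirki ~ forzerki, rumazur ~ rumozor — Rihan u corresponds to Irkular o after a consonant, before r.
korsafal ~ korsofol, rumazur ~ rumozor — Rihan a corresponds to Irkular o after a consonant, before a consonant other than r, m, n, p, b, f, v.
Applying these to Rihan 'bursalzi':
  bursalzi → borsalzi   (u→o after a consonant, before r)
  borsalzi → borsolzi   (a→o after a consonant, before a consonant other than r, m, n, p, b, f, v)
So the Irkular cognate is 'borsolzi'.

borsolzi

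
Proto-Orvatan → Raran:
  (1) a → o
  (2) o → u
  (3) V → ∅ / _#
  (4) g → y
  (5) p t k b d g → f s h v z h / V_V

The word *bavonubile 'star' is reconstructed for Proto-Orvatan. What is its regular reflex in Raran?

buvunuvil

Raran: *bavonubile
  bavonubile → bovonubile   [vowel merger]
  bovonubile → buvunubile   [vowel merger]
  buvunubile → buvunubil   [apocope]
  buvunubil (rule 4 does not apply)
  buvunubil → buvunuvil   [intervocalic lenition]
  giving Raran buvunuvil.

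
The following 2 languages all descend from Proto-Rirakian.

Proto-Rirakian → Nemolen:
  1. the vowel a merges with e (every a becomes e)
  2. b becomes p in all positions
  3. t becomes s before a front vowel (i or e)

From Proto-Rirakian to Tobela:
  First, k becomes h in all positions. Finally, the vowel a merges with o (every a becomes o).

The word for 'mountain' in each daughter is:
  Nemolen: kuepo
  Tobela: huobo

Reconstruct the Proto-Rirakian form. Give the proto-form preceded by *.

*kuabo

Position 4: Nemolen has p, Tobela has b. Tobela preserves b here (none of its changes turn any other segment into b), so the proto-segment is *b.
Position 3: Nemolen has e, Tobela has o. Taking the neighbouring segments as reconstructed: Nemolen e could go back to *a or *e; Tobela o could go back to *a or *o — the one source consistent with every daughter is *a.
Verify the candidate proto-form against each daughter:
Nemolen: *kuabo
  kuabo → kuebo   [vowel merger]
  kuebo → kuepo   [unconditioned shift]
  kuepo (rule 3 does not apply)
  giving Nemolen kuepo.
Tobela: *kuabo
  kuabo → huabo   [unconditioned shift]
  huabo → huobo   [vowel merger]
  giving Tobela huobo.
No other proto-form is consistent with every reflex, so the reconstruction is *kuabo.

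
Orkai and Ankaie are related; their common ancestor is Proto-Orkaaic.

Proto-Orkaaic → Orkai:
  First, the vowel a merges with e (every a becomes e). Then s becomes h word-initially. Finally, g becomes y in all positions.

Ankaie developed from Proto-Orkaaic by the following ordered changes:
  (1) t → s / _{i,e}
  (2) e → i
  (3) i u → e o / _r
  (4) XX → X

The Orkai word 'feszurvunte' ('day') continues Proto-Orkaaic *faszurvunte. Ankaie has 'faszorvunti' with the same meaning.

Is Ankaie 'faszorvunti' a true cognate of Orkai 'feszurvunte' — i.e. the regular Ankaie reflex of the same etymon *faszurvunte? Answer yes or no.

Derive the expected Ankaie reflex of *faszurvunte:
Ankaie: start from *faszurvunte.
  rule 1 (palatalisation): faszurvunte → faszurvunse
  rule 2 (vowel merger): faszurvunse → faszurvunsi
  rule 3 (pre-rhotic lowering): faszurvunsi → faszorvunsi
  rule 4: no change — faszorvunsi
  ⇒ Ankaie faszorvunsi
The regular Ankaie reflex would be 'faszorvunsi', but the attested form is 'faszorvunti'. The correspondence is irregular, so they are not cognates (the Ankaie form has a different source).

no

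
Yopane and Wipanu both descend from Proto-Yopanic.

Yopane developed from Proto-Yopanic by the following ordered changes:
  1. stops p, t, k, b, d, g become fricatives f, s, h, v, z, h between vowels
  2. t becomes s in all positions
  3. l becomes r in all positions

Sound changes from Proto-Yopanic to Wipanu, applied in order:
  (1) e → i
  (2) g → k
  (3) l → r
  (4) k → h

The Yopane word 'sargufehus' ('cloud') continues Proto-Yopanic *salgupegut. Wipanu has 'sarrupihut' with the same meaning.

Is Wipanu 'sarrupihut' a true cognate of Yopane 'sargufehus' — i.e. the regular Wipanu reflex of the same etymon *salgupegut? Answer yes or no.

no

Derive the expected Wipanu reflex of *salgupegut:
Wipanu: *salgupegut > salgupigut > salkupikut > sarkupikut > sarhupihut  (by vowel merger, unconditioned shift, unconditioned shift, unconditioned shift)
The regular Wipanu reflex would be 'sarhupihut', but the attested form is 'sarrupihut'. The correspondence is irregular, so they are not cognates (the Wipanu form has a different source).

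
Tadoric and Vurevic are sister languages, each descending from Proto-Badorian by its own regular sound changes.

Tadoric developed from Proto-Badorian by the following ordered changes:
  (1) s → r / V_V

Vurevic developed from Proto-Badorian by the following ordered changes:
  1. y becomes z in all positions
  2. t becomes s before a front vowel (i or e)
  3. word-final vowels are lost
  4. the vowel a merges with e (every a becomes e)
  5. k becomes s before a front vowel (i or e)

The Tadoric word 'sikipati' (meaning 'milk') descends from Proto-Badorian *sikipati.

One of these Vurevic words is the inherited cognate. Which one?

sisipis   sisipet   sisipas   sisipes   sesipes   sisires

Vurevic: *sikipati > sikipasi > sikipas > sikipes > sisipes  (by palatalisation, apocope, vowel merger, palatalisation)

sisipes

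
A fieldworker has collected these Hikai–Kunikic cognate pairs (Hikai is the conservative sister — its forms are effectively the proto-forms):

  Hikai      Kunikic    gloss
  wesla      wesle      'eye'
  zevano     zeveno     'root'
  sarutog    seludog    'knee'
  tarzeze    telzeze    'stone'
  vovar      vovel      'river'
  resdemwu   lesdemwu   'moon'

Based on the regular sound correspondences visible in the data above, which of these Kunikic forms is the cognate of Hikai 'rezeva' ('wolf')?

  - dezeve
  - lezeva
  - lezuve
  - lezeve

resdemwu ~ lesdemwu — Hikai r corresponds to Kunikic l word-initially before a front vowel.
wesla ~ wesle — Hikai a corresponds to Kunikic e word-finally.
Applying these to Hikai 'rezeva':
  rezeva → lezeva   (r→l word-initially before a front vowel)
  lezeva → lezeve   (a→e word-finally)
So the Kunikic cognate is 'lezeve'.

lezeve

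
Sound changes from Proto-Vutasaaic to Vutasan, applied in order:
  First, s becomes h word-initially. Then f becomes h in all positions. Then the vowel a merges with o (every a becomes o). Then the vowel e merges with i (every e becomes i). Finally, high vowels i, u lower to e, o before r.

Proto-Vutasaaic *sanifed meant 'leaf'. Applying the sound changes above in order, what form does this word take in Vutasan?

honihid

Vutasan: *sanifed
  sanifed → hanifed   [debuccalisation]
  hanifed → hanihed   [unconditioned shift]
  hanihed → honihed   [vowel merger]
  honihed → honihid   [vowel merger]
  honihid (rule 5 does not apply)
  giving Vutasan honihid.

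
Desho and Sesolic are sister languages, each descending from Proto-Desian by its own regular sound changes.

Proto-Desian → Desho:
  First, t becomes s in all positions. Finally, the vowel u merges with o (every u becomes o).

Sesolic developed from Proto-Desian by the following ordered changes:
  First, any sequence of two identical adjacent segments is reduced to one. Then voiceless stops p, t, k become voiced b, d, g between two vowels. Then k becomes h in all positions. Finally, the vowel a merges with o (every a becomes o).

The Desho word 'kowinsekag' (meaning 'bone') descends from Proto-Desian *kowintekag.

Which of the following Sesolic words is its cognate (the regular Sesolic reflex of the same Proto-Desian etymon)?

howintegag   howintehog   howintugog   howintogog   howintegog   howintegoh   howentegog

howintegog

Sesolic: *kowintekag > kowintegag > howintegag > howintegog  (by intervocalic voicing, unconditioned shift, vowel merger)
Among the options, 'howintegog' alone shows every Sesolic change applied in order.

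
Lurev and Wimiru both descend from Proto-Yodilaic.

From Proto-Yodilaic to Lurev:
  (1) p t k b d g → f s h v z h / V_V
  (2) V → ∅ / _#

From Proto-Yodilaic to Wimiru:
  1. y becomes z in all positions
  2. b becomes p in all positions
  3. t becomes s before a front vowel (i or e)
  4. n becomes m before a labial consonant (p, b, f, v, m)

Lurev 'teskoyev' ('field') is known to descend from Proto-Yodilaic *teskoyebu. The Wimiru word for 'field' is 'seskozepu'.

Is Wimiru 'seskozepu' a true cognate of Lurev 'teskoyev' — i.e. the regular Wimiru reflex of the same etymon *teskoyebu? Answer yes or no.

yes

Derive the expected Wimiru reflex of *teskoyebu:
Wimiru: start from *teskoyebu.
  rule 1 (unconditioned shift): teskoyebu → teskozebu
  rule 2 (unconditioned shift): teskozebu → teskozepu
  rule 3 (palatalisation): teskozepu → seskozepu
  rule 4: no change — seskozepu
  ⇒ Wimiru seskozepu
Wimiru 'seskozepu' matches the regular reflex exactly, so the pair is cognate.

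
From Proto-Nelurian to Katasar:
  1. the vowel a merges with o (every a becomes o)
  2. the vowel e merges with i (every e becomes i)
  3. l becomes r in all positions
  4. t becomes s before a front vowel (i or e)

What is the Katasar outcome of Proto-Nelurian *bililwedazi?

Katasar: *bililwedazi
  bililwedazi → bililwedozi   [vowel merger]
  bililwedozi → bililwidozi   [vowel merger]
  bililwidozi → birirwidozi   [unconditioned shift]
  birirwidozi (rule 4 does not apply)
  giving Katasar birirwidozi.

birirwidozi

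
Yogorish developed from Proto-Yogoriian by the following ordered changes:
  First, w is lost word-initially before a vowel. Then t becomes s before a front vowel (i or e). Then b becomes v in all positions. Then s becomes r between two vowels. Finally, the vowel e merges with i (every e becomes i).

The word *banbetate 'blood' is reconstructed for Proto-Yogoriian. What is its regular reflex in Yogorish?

Yogorish: start from *banbetate.
  rule 1: no change — banbetate
  rule 2 (palatalisation): banbetate → banbetase
  rule 3 (unconditioned shift): banbetase → vanvetase
  rule 4 (rhotacism): vanvetase → vanvetare
  rule 5 (vowel merger): vanvetare → vanvitari
  ⇒ Yogorish vanvitari

vanvitari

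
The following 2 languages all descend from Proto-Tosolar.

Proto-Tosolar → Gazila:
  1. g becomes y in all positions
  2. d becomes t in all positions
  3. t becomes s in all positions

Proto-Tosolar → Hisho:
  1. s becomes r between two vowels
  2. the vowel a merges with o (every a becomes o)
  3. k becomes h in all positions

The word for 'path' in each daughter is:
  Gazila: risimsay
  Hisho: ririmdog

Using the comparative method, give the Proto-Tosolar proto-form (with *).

*risimdag

Position 6: Gazila has s, Hisho has d. Hisho preserves d here (none of its changes turn any other segment into d), so the proto-segment is *d.
Position 3: Gazila has s, Hisho has r. Taking the neighbouring segments as reconstructed: Gazila s could go back to *t or *d or *s; Hisho r could go back to *s or *r — the one source consistent with every daughter is *s.
Continuing position by position gives *risimdag; check it forward:
Gazila: start from *risimdag.
  rule 1 (unconditioned shift): risimdag → risimday
  rule 2 (unconditioned shift): risimday → risimtay
  rule 3 (unconditioned shift): risimtay → risimsay
  ⇒ Gazila risimsay
Hisho: *risimdag
  risimdag → ririmdag   [rhotacism]
  ririmdag → ririmdog   [vowel merger]
  ririmdog (rule 3 does not apply)
  giving Hisho ririmdog.
No other proto-form is consistent with every reflex, so the reconstruction is *risimdag.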